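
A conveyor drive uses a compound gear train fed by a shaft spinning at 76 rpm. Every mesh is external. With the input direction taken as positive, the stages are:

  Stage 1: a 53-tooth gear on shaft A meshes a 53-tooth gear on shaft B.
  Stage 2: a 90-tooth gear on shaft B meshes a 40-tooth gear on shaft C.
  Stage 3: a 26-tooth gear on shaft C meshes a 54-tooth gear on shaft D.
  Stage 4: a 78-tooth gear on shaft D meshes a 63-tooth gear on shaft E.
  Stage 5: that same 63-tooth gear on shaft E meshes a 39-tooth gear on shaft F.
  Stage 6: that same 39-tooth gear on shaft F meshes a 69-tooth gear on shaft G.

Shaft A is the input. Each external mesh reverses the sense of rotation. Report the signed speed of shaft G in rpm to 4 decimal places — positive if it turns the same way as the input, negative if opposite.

+93.0725 rpm (same as input, |ω| = 93.0725 rpm)

Stage 1 [53T→53T]: ω = 76.0000×53/53 = 76.0000 rpm, dir flips to −; running = −76.0000
Stage 2 [90T→40T]: ω = 76.0000×90/40 = 171.0000 rpm, dir flips to +; running = +171.0000
Stage 3 [26T→54T]: ω = 171.0000×26/54 = 82.3333 rpm, dir flips to −; running = −82.3333
Stage 4 [78T→63T]: ω = 82.3333×78/63 = 101.9365 rpm, dir flips to +; running = +101.9365
Stage 5 [63T→39T]: ω = 101.9365×63/39 = 164.6667 rpm, dir flips to −; running = −164.6667
Stage 6 [39T→69T]: ω = 164.6667×39/69 = 93.0725 rpm, dir flips to +; running = +93.0725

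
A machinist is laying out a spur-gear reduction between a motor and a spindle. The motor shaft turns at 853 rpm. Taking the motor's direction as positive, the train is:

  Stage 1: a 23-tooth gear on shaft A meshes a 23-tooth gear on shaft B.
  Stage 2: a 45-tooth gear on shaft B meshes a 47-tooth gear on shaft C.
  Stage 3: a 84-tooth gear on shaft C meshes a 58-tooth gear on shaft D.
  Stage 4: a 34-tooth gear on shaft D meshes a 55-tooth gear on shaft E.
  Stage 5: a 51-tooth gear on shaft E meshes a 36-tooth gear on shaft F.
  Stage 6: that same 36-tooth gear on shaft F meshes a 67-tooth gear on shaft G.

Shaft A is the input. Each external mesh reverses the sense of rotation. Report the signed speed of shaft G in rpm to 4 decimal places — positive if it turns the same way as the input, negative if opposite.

+556.5787 rpm (same as input, |ω| = 556.5787 rpm)

Stage 1 [23T→23T]: ω = 853.0000×23/23 = 853.0000 rpm, dir flips to −; running = −853.0000
Stage 2 [45T→47T]: ω = 853.0000×45/47 = 816.7021 rpm, dir flips to +; running = +816.7021
Stage 3 [84T→58T]: ω = 816.7021×84/58 = 1182.8100 rpm, dir flips to −; running = −1182.8100
Stage 4 [34T→55T]: ω = 1182.8100×34/55 = 731.1916 rpm, dir flips to +; running = +731.1916
Stage 5 [51T→36T]: ω = 731.1916×51/36 = 1035.8548 rpm, dir flips to −; running = −1035.8548
Stage 6 [36T→67T]: ω = 1035.8548×36/67 = 556.5787 rpm, dir flips to +; running = +556.5787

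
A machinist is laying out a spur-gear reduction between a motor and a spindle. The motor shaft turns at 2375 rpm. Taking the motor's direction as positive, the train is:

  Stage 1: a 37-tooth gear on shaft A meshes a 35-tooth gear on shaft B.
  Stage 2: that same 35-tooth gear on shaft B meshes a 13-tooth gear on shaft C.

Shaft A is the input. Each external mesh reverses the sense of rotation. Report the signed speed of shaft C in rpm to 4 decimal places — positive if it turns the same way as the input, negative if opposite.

+6759.6154 rpm (same as input, |ω| = 6759.6154 rpm)

Stage 1 [37T→35T]: ω = 2375.0000×37/35 = 2510.7143 rpm, dir flips to −; running = −2510.7143
Stage 2 [35T→13T]: ω = 2510.7143×35/13 = 6759.6154 rpm, dir flips to +; running = +6759.6154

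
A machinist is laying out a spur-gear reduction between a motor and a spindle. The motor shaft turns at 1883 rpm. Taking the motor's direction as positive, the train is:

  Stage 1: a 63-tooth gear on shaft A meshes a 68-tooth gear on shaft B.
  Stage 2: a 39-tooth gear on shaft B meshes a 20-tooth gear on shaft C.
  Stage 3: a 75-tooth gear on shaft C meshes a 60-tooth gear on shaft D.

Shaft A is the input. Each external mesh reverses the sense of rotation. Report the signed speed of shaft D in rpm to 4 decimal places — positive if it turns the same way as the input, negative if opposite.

-4252.3263 rpm (opposite to input, |ω| = 4252.3263 rpm)

Stage 1 [63T→68T]: ω = 1883.0000×63/68 = 1744.5441 rpm, dir flips to −; running = −1744.5441
Stage 2 [39T→20T]: ω = 1744.5441×39/20 = 3401.8610 rpm, dir flips to +; running = +3401.8610
Stage 3 [75T→60T]: ω = 3401.8610×75/60 = 4252.3263 rpm, dir flips to −; running = −4252.3263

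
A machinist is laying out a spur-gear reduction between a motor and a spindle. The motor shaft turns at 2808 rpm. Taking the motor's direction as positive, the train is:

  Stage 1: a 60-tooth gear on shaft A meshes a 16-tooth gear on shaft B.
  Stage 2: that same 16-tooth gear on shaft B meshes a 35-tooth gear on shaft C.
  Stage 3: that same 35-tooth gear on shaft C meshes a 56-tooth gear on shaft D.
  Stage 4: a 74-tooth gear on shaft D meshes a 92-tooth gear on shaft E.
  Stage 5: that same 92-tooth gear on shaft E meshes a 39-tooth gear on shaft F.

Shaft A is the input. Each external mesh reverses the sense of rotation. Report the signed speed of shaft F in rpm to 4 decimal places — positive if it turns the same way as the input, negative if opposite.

-5708.5714 rpm (opposite to input, |ω| = 5708.5714 rpm)

Stage 1 [60T→16T]: ω = 2808.0000×60/16 = 10530.0000 rpm, dir flips to −; running = −10530.0000
Stage 2 [16T→35T]: ω = 10530.0000×16/35 = 4813.7143 rpm, dir flips to +; running = +4813.7143
Stage 3 [35T→56T]: ω = 4813.7143×35/56 = 3008.5714 rpm, dir flips to −; running = −3008.5714
Stage 4 [74T→92T]: ω = 3008.5714×74/92 = 2419.9379 rpm, dir flips to +; running = +2419.9379
Stage 5 [92T→39T]: ω = 2419.9379×92/39 = 5708.5714 rpm, dir flips to −; running = −5708.5714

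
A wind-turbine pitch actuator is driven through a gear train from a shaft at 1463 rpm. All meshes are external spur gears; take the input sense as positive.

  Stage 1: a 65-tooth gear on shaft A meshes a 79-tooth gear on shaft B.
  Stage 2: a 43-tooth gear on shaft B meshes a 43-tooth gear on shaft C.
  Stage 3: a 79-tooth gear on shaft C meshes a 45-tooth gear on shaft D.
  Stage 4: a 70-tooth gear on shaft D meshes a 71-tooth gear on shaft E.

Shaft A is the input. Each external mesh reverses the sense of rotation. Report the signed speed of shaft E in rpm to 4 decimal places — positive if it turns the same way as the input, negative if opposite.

Stage 1 [65T→79T]: ω = 1463.0000×65/79 = 1203.7342 rpm, dir flips to −; running = −1203.7342
Stage 2 [43T→43T]: ω = 1203.7342×43/43 = 1203.7342 rpm, dir flips to +; running = +1203.7342
Stage 3 [79T→45T]: ω = 1203.7342×79/45 = 2113.2222 rpm, dir flips to −; running = −2113.2222
Stage 4 [70T→71T]: ω = 2113.2222×70/71 = 2083.4585 rpm, dir flips to +; running = +2083.4585

+2083.4585 rpm (same as input, |ω| = 2083.4585 rpm)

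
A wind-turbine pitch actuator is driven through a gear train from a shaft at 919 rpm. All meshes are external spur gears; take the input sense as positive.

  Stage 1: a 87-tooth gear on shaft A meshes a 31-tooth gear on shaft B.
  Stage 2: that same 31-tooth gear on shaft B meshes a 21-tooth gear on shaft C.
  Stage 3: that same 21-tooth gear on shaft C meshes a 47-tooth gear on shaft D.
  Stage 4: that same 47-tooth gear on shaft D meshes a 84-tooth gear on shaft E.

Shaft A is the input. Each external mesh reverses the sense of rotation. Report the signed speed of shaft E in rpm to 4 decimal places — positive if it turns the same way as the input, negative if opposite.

Stage 1 [87T→31T]: ω = 919.0000×87/31 = 2579.1290 rpm, dir flips to −; running = −2579.1290
Stage 2 [31T→21T]: ω = 2579.1290×31/21 = 3807.2857 rpm, dir flips to +; running = +3807.2857
Stage 3 [21T→47T]: ω = 3807.2857×21/47 = 1701.1277 rpm, dir flips to −; running = −1701.1277
Stage 4 [47T→84T]: ω = 1701.1277×47/84 = 951.8214 rpm, dir flips to +; running = +951.8214

+951.8214 rpm (same as input, |ω| = 951.8214 rpm)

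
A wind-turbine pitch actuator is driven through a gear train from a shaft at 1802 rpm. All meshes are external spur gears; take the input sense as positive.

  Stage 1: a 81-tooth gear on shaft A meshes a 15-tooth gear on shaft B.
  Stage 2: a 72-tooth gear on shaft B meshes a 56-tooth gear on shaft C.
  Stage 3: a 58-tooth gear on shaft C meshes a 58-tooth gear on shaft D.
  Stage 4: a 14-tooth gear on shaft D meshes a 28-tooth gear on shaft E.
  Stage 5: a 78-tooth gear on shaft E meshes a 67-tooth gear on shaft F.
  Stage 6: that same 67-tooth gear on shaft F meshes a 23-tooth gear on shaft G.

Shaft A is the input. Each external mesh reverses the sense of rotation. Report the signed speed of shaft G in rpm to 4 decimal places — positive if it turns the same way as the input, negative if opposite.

+21214.3528 rpm (same as input, |ω| = 21214.3528 rpm)

Stage 1 [81T→15T]: ω = 1802.0000×81/15 = 9730.8000 rpm, dir flips to −; running = −9730.8000
Stage 2 [72T→56T]: ω = 9730.8000×72/56 = 12511.0286 rpm, dir flips to +; running = +12511.0286
Stage 3 [58T→58T]: ω = 12511.0286×58/58 = 12511.0286 rpm, dir flips to −; running = −12511.0286
Stage 4 [14T→28T]: ω = 12511.0286×14/28 = 6255.5143 rpm, dir flips to +; running = +6255.5143
Stage 5 [78T→67T]: ω = 6255.5143×78/67 = 7282.5390 rpm, dir flips to −; running = −7282.5390
Stage 6 [67T→23T]: ω = 7282.5390×67/23 = 21214.3528 rpm, dir flips to +; running = +21214.3528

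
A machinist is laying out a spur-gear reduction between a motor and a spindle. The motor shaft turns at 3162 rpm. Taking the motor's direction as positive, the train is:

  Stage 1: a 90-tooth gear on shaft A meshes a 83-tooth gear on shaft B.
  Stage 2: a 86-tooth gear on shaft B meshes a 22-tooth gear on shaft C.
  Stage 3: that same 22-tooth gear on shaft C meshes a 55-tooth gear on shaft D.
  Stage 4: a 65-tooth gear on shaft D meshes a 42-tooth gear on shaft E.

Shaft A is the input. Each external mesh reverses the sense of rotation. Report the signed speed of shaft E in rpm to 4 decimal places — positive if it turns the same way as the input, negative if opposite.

+8297.0959 rpm (same as input, |ω| = 8297.0959 rpm)

Stage 1 [90T→83T]: ω = 3162.0000×90/83 = 3428.6747 rpm, dir flips to −; running = −3428.6747
Stage 2 [86T→22T]: ω = 3428.6747×86/22 = 13403.0011 rpm, dir flips to +; running = +13403.0011
Stage 3 [22T→55T]: ω = 13403.0011×22/55 = 5361.2004 rpm, dir flips to −; running = −5361.2004
Stage 4 [65T→42T]: ω = 5361.2004×65/42 = 8297.0959 rpm, dir flips to +; running = +8297.0959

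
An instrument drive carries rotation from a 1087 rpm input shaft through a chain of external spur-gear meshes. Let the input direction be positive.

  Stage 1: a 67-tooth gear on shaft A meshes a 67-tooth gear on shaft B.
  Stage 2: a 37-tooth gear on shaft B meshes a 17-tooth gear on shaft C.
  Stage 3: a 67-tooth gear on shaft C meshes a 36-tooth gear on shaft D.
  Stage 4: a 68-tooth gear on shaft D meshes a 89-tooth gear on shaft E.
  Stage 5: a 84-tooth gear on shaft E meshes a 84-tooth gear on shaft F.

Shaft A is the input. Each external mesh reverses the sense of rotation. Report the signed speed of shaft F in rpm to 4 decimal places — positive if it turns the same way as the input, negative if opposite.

-3364.1361 rpm (opposite to input, |ω| = 3364.1361 rpm)

Stage 1 [67T→67T]: ω = 1087.0000×67/67 = 1087.0000 rpm, dir flips to −; running = −1087.0000
Stage 2 [37T→17T]: ω = 1087.0000×37/17 = 2365.8235 rpm, dir flips to +; running = +2365.8235
Stage 3 [67T→36T]: ω = 2365.8235×67/36 = 4403.0605 rpm, dir flips to −; running = −4403.0605
Stage 4 [68T→89T]: ω = 4403.0605×68/89 = 3364.1361 rpm, dir flips to +; running = +3364.1361
Stage 5 [84T→84T]: ω = 3364.1361×84/84 = 3364.1361 rpm, dir flips to −; running = −3364.1361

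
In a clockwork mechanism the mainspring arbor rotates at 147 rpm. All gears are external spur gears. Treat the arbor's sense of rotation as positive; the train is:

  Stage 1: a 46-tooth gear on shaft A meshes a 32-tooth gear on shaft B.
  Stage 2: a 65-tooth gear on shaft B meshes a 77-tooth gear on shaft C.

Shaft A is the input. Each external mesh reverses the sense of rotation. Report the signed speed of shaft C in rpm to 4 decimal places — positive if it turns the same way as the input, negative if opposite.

Stage 1 [46T→32T]: ω = 147.0000×46/32 = 211.3125 rpm, dir flips to −; running = −211.3125
Stage 2 [65T→77T]: ω = 211.3125×65/77 = 178.3807 rpm, dir flips to +; running = +178.3807

+178.3807 rpm (same as input, |ω| = 178.3807 rpm)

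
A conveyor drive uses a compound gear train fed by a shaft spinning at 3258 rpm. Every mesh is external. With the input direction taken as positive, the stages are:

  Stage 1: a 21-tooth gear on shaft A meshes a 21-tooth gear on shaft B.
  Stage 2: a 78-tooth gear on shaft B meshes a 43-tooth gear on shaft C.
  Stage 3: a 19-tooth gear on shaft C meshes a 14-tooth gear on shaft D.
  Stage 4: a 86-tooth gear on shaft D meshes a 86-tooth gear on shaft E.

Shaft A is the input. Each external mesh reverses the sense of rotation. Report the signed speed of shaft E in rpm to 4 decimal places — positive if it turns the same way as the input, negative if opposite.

Stage 1 [21T→21T]: ω = 3258.0000×21/21 = 3258.0000 rpm, dir flips to −; running = −3258.0000
Stage 2 [78T→43T]: ω = 3258.0000×78/43 = 5909.8605 rpm, dir flips to +; running = +5909.8605
Stage 3 [19T→14T]: ω = 5909.8605×19/14 = 8020.5249 rpm, dir flips to −; running = −8020.5249
Stage 4 [86T→86T]: ω = 8020.5249×86/86 = 8020.5249 rpm, dir flips to +; running = +8020.5249

+8020.5249 rpm (same as input, |ω| = 8020.5249 rpm)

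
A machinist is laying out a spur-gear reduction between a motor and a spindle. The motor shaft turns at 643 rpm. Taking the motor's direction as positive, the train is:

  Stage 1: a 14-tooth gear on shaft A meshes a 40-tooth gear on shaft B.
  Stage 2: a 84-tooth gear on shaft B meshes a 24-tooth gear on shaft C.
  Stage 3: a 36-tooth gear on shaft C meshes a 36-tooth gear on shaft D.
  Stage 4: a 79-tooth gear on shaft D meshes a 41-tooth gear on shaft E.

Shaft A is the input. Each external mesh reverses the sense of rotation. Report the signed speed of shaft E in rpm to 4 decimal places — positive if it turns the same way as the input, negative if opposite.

Stage 1 [14T→40T]: ω = 643.0000×14/40 = 225.0500 rpm, dir flips to −; running = −225.0500
Stage 2 [84T→24T]: ω = 225.0500×84/24 = 787.6750 rpm, dir flips to +; running = +787.6750
Stage 3 [36T→36T]: ω = 787.6750×36/36 = 787.6750 rpm, dir flips to −; running = −787.6750
Stage 4 [79T→41T]: ω = 787.6750×79/41 = 1517.7152 rpm, dir flips to +; running = +1517.7152

+1517.7152 rpm (same as input, |ω| = 1517.7152 rpm)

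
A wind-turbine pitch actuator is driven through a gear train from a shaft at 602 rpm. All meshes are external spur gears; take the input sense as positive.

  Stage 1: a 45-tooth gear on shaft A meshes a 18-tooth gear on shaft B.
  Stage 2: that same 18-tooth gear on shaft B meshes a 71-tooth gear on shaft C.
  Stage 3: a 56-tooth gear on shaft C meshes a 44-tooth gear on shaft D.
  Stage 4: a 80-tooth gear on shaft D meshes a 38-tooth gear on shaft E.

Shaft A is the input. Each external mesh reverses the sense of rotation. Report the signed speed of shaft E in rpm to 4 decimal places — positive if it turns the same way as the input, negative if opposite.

Stage 1 [45T→18T]: ω = 602.0000×45/18 = 1505.0000 rpm, dir flips to −; running = −1505.0000
Stage 2 [18T→71T]: ω = 1505.0000×18/71 = 381.5493 rpm, dir flips to +; running = +381.5493
Stage 3 [56T→44T]: ω = 381.5493×56/44 = 485.6082 rpm, dir flips to −; running = −485.6082
Stage 4 [80T→38T]: ω = 485.6082×80/38 = 1022.3330 rpm, dir flips to +; running = +1022.3330

+1022.3330 rpm (same as input, |ω| = 1022.3330 rpm)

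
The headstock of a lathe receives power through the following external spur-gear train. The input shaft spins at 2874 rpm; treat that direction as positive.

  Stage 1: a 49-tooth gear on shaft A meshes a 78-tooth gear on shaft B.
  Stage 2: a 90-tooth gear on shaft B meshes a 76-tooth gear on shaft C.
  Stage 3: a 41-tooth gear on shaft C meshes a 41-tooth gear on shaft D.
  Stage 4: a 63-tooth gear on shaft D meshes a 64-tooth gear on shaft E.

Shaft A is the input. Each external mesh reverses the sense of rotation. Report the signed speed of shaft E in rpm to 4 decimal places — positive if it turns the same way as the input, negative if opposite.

+2104.6396 rpm (same as input, |ω| = 2104.6396 rpm)

Stage 1 [49T→78T]: ω = 2874.0000×49/78 = 1805.4615 rpm, dir flips to −; running = −1805.4615
Stage 2 [90T→76T]: ω = 1805.4615×90/76 = 2138.0466 rpm, dir flips to +; running = +2138.0466
Stage 3 [41T→41T]: ω = 2138.0466×41/41 = 2138.0466 rpm, dir flips to −; running = −2138.0466
Stage 4 [63T→64T]: ω = 2138.0466×63/64 = 2104.6396 rpm, dir flips to +; running = +2104.6396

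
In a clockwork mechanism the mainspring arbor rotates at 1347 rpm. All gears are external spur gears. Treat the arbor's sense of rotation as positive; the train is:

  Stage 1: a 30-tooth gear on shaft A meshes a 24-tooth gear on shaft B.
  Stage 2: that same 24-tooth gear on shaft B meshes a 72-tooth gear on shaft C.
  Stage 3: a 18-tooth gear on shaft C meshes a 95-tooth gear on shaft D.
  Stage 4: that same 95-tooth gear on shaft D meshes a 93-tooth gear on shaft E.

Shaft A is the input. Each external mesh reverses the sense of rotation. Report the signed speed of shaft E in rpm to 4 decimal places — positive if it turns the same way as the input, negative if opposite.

+108.6290 rpm (same as input, |ω| = 108.6290 rpm)

Stage 1 [30T→24T]: ω = 1347.0000×30/24 = 1683.7500 rpm, dir flips to −; running = −1683.7500
Stage 2 [24T→72T]: ω = 1683.7500×24/72 = 561.2500 rpm, dir flips to +; running = +561.2500
Stage 3 [18T→95T]: ω = 561.2500×18/95 = 106.3421 rpm, dir flips to −; running = −106.3421
Stage 4 [95T→93T]: ω = 106.3421×95/93 = 108.6290 rpm, dir flips to +; running = +108.6290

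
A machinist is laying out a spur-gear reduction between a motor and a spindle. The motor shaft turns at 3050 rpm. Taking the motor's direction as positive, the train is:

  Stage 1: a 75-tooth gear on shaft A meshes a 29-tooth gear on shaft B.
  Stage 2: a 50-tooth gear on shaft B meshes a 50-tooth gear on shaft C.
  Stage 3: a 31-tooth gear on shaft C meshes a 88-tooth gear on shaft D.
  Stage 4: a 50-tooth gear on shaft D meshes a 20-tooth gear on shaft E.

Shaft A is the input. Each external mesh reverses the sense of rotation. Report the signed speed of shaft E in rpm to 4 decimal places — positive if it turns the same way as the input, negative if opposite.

+6946.7574 rpm (same as input, |ω| = 6946.7574 rpm)

Stage 1 [75T→29T]: ω = 3050.0000×75/29 = 7887.9310 rpm, dir flips to −; running = −7887.9310
Stage 2 [50T→50T]: ω = 7887.9310×50/50 = 7887.9310 rpm, dir flips to +; running = +7887.9310
Stage 3 [31T→88T]: ω = 7887.9310×31/88 = 2778.7030 rpm, dir flips to −; running = −2778.7030
Stage 4 [50T→20T]: ω = 2778.7030×50/20 = 6946.7574 rpm, dir flips to +; running = +6946.7574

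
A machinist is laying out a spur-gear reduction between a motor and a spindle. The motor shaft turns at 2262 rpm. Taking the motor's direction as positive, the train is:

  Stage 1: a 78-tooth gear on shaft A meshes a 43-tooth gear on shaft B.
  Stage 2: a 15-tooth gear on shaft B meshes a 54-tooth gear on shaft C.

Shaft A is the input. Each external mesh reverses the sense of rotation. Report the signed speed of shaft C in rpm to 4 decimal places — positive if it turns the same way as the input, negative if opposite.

+1139.7674 rpm (same as input, |ω| = 1139.7674 rpm)

Stage 1 [78T→43T]: ω = 2262.0000×78/43 = 4103.1628 rpm, dir flips to −; running = −4103.1628
Stage 2 [15T→54T]: ω = 4103.1628×15/54 = 1139.7674 rpm, dir flips to +; running = +1139.7674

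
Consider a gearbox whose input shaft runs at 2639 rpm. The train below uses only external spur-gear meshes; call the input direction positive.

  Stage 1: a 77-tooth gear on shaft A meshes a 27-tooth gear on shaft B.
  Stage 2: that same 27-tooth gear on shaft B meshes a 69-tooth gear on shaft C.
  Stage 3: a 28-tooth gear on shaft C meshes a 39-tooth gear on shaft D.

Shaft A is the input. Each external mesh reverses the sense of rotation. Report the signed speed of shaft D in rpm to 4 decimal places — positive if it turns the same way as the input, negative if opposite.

Stage 1 [77T→27T]: ω = 2639.0000×77/27 = 7526.0370 rpm, dir flips to −; running = −7526.0370
Stage 2 [27T→69T]: ω = 7526.0370×27/69 = 2944.9710 rpm, dir flips to +; running = +2944.9710
Stage 3 [28T→39T]: ω = 2944.9710×28/39 = 2114.3382 rpm, dir flips to −; running = −2114.3382

-2114.3382 rpm (opposite to input, |ω| = 2114.3382 rpm)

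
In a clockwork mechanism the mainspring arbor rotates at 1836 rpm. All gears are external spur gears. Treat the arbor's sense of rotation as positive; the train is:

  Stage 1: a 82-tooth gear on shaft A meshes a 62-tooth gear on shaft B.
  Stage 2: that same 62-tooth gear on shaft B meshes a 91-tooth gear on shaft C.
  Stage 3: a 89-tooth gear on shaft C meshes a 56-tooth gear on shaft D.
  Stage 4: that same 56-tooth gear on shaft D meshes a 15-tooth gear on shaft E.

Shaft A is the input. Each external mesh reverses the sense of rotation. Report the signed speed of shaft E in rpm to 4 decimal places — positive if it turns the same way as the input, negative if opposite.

Stage 1 [82T→62T]: ω = 1836.0000×82/62 = 2428.2581 rpm, dir flips to −; running = −2428.2581
Stage 2 [62T→91T]: ω = 2428.2581×62/91 = 1654.4176 rpm, dir flips to +; running = +1654.4176
Stage 3 [89T→56T]: ω = 1654.4176×89/56 = 2629.3422 rpm, dir flips to −; running = −2629.3422
Stage 4 [56T→15T]: ω = 2629.3422×56/15 = 9816.2110 rpm, dir flips to +; running = +9816.2110

+9816.2110 rpm (same as input, |ω| = 9816.2110 rpm)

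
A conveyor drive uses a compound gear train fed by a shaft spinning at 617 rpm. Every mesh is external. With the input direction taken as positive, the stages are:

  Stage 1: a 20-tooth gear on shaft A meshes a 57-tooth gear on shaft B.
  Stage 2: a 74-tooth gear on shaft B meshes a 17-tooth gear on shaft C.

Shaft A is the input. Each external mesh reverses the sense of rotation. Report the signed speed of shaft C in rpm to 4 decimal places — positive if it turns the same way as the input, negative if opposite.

Stage 1 [20T→57T]: ω = 617.0000×20/57 = 216.4912 rpm, dir flips to −; running = −216.4912
Stage 2 [74T→17T]: ω = 216.4912×74/17 = 942.3736 rpm, dir flips to +; running = +942.3736

+942.3736 rpm (same as input, |ω| = 942.3736 rpm)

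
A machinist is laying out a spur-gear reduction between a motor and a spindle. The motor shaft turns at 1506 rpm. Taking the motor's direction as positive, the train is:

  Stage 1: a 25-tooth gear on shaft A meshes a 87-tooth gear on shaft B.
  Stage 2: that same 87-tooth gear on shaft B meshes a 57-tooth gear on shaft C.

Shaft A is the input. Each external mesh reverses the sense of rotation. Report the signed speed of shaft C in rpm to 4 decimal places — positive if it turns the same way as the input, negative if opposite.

+660.5263 rpm (same as input, |ω| = 660.5263 rpm)

Stage 1 [25T→87T]: ω = 1506.0000×25/87 = 432.7586 rpm, dir flips to −; running = −432.7586
Stage 2 [87T→57T]: ω = 432.7586×87/57 = 660.5263 rpm, dir flips to +; running = +660.5263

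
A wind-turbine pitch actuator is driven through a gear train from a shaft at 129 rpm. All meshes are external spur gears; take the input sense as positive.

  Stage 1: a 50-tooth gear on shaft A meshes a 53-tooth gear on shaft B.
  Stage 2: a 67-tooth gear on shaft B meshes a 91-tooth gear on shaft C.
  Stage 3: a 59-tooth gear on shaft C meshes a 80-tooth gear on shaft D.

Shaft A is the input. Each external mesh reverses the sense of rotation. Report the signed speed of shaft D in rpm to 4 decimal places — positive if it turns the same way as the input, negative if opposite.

Stage 1 [50T→53T]: ω = 129.0000×50/53 = 121.6981 rpm, dir flips to −; running = −121.6981
Stage 2 [67T→91T]: ω = 121.6981×67/91 = 89.6019 rpm, dir flips to +; running = +89.6019
Stage 3 [59T→80T]: ω = 89.6019×59/80 = 66.0814 rpm, dir flips to −; running = −66.0814

-66.0814 rpm (opposite to input, |ω| = 66.0814 rpm)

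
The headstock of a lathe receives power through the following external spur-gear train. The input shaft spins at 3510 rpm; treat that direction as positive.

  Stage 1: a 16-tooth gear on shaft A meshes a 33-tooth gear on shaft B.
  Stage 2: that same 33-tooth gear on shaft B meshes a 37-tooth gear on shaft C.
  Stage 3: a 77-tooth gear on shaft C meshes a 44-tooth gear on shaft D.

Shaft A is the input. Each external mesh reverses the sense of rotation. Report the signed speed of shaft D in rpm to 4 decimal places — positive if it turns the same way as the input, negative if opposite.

-2656.2162 rpm (opposite to input, |ω| = 2656.2162 rpm)

Stage 1 [16T→33T]: ω = 3510.0000×16/33 = 1701.8182 rpm, dir flips to −; running = −1701.8182
Stage 2 [33T→37T]: ω = 1701.8182×33/37 = 1517.8378 rpm, dir flips to +; running = +1517.8378
Stage 3 [77T→44T]: ω = 1517.8378×77/44 = 2656.2162 rpm, dir flips to −; running = −2656.2162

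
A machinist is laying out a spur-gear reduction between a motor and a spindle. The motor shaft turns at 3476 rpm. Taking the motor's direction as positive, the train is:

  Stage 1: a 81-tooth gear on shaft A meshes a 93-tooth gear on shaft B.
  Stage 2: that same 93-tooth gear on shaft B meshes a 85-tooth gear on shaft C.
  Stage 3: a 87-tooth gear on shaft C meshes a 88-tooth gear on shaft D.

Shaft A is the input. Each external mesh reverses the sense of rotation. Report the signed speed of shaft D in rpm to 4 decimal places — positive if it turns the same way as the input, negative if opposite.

-3274.7824 rpm (opposite to input, |ω| = 3274.7824 rpm)

Stage 1 [81T→93T]: ω = 3476.0000×81/93 = 3027.4839 rpm, dir flips to −; running = −3027.4839
Stage 2 [93T→85T]: ω = 3027.4839×93/85 = 3312.4235 rpm, dir flips to +; running = +3312.4235
Stage 3 [87T→88T]: ω = 3312.4235×87/88 = 3274.7824 rpm, dir flips to −; running = −3274.7824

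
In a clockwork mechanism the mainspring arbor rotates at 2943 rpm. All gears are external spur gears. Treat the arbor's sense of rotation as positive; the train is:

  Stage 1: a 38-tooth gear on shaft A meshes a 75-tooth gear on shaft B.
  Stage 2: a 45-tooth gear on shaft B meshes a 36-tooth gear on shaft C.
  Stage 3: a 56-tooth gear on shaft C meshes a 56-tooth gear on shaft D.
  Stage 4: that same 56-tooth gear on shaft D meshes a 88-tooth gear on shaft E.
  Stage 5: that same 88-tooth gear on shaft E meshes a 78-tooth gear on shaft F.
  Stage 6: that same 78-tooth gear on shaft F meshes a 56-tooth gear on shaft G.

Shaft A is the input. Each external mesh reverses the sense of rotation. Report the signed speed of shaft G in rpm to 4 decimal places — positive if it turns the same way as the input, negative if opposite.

Stage 1 [38T→75T]: ω = 2943.0000×38/75 = 1491.1200 rpm, dir flips to −; running = −1491.1200
Stage 2 [45T→36T]: ω = 1491.1200×45/36 = 1863.9000 rpm, dir flips to +; running = +1863.9000
Stage 3 [56T→56T]: ω = 1863.9000×56/56 = 1863.9000 rpm, dir flips to −; running = −1863.9000
Stage 4 [56T→88T]: ω = 1863.9000×56/88 = 1186.1182 rpm, dir flips to +; running = +1186.1182
Stage 5 [88T→78T]: ω = 1186.1182×88/78 = 1338.1846 rpm, dir flips to −; running = −1338.1846
Stage 6 [78T→56T]: ω = 1338.1846×78/56 = 1863.9000 rpm, dir flips to +; running = +1863.9000

+1863.9000 rpm (same as input, |ω| = 1863.9000 rpm)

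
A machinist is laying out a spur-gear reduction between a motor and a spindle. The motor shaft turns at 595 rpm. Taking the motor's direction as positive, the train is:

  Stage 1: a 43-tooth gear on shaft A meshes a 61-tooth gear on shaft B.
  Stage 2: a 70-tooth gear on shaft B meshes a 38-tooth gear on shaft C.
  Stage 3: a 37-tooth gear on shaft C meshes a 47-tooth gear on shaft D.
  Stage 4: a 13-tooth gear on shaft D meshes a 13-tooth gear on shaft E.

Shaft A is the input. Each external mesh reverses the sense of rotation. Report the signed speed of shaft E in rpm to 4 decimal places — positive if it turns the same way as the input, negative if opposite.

Stage 1 [43T→61T]: ω = 595.0000×43/61 = 419.4262 rpm, dir flips to −; running = −419.4262
Stage 2 [70T→38T]: ω = 419.4262×70/38 = 772.6273 rpm, dir flips to +; running = +772.6273
Stage 3 [37T→47T]: ω = 772.6273×37/47 = 608.2385 rpm, dir flips to −; running = −608.2385
Stage 4 [13T→13T]: ω = 608.2385×13/13 = 608.2385 rpm, dir flips to +; running = +608.2385

+608.2385 rpm (same as input, |ω| = 608.2385 rpm)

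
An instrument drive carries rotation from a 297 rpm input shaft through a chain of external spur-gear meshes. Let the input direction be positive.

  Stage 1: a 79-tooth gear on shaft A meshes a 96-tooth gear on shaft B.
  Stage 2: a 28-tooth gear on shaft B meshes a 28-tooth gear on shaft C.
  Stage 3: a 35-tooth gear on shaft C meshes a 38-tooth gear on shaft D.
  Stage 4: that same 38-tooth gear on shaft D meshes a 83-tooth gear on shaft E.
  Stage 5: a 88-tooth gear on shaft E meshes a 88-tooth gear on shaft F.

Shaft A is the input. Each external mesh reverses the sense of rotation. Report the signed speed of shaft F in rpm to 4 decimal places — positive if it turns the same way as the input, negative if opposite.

-103.0629 rpm (opposite to input, |ω| = 103.0629 rpm)

Stage 1 [79T→96T]: ω = 297.0000×79/96 = 244.4062 rpm, dir flips to −; running = −244.4062
Stage 2 [28T→28T]: ω = 244.4062×28/28 = 244.4062 rpm, dir flips to +; running = +244.4062
Stage 3 [35T→38T]: ω = 244.4062×35/38 = 225.1110 rpm, dir flips to −; running = −225.1110
Stage 4 [38T→83T]: ω = 225.1110×38/83 = 103.0629 rpm, dir flips to +; running = +103.0629
Stage 5 [88T→88T]: ω = 103.0629×88/88 = 103.0629 rpm, dir flips to −; running = −103.0629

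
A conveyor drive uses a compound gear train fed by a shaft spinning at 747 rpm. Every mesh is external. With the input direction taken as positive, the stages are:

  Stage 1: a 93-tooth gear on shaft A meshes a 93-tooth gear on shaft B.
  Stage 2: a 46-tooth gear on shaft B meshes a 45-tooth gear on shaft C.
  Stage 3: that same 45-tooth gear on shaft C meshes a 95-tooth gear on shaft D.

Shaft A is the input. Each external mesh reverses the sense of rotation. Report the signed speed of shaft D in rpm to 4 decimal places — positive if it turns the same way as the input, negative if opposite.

Stage 1 [93T→93T]: ω = 747.0000×93/93 = 747.0000 rpm, dir flips to −; running = −747.0000
Stage 2 [46T→45T]: ω = 747.0000×46/45 = 763.6000 rpm, dir flips to +; running = +763.6000
Stage 3 [45T→95T]: ω = 763.6000×45/95 = 361.7053 rpm, dir flips to −; running = −361.7053

-361.7053 rpm (opposite to input, |ω| = 361.7053 rpm)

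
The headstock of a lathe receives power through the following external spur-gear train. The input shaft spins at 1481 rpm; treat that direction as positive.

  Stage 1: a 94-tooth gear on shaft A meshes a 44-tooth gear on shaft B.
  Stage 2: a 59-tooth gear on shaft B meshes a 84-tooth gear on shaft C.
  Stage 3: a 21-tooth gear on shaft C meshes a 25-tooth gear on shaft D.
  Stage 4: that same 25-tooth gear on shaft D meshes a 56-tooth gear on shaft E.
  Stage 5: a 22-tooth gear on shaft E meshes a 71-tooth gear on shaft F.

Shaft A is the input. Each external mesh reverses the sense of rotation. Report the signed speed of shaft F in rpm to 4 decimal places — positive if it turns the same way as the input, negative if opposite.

-258.2252 rpm (opposite to input, |ω| = 258.2252 rpm)

Stage 1 [94T→44T]: ω = 1481.0000×94/44 = 3163.9545 rpm, dir flips to −; running = −3163.9545
Stage 2 [59T→84T]: ω = 3163.9545×59/84 = 2222.3014 rpm, dir flips to +; running = +2222.3014
Stage 3 [21T→25T]: ω = 2222.3014×21/25 = 1866.7332 rpm, dir flips to −; running = −1866.7332
Stage 4 [25T→56T]: ω = 1866.7332×25/56 = 833.3630 rpm, dir flips to +; running = +833.3630
Stage 5 [22T→71T]: ω = 833.3630×22/71 = 258.2252 rpm, dir flips to −; running = −258.2252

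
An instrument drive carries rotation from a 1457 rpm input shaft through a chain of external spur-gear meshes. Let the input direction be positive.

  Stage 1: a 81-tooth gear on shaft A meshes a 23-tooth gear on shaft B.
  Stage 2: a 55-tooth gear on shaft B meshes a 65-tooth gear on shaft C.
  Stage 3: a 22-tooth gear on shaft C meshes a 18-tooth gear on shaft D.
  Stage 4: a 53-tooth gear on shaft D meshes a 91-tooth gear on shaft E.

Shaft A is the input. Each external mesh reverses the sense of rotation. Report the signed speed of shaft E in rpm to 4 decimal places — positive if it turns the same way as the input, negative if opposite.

Stage 1 [81T→23T]: ω = 1457.0000×81/23 = 5131.1739 rpm, dir flips to −; running = −5131.1739
Stage 2 [55T→65T]: ω = 5131.1739×55/65 = 4341.7625 rpm, dir flips to +; running = +4341.7625
Stage 3 [22T→18T]: ω = 4341.7625×22/18 = 5306.5987 rpm, dir flips to −; running = −5306.5987
Stage 4 [53T→91T]: ω = 5306.5987×53/91 = 3090.6564 rpm, dir flips to +; running = +3090.6564

+3090.6564 rpm (same as input, |ω| = 3090.6564 rpm)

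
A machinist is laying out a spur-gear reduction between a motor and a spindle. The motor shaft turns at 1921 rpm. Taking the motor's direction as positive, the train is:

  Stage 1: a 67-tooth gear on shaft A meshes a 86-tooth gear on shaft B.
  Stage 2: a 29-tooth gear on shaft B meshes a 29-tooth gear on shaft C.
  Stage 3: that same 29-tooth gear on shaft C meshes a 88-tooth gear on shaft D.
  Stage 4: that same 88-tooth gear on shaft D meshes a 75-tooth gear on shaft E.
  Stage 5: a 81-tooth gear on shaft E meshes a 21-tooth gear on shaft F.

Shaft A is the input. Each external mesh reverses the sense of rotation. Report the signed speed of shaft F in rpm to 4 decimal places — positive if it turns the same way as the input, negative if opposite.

Stage 1 [67T→86T]: ω = 1921.0000×67/86 = 1496.5930 rpm, dir flips to −; running = −1496.5930
Stage 2 [29T→29T]: ω = 1496.5930×29/29 = 1496.5930 rpm, dir flips to +; running = +1496.5930
Stage 3 [29T→88T]: ω = 1496.5930×29/88 = 493.1954 rpm, dir flips to −; running = −493.1954
Stage 4 [88T→75T]: ω = 493.1954×88/75 = 578.6826 rpm, dir flips to +; running = +578.6826
Stage 5 [81T→21T]: ω = 578.6826×81/21 = 2232.0616 rpm, dir flips to −; running = −2232.0616

-2232.0616 rpm (opposite to input, |ω| = 2232.0616 rpm)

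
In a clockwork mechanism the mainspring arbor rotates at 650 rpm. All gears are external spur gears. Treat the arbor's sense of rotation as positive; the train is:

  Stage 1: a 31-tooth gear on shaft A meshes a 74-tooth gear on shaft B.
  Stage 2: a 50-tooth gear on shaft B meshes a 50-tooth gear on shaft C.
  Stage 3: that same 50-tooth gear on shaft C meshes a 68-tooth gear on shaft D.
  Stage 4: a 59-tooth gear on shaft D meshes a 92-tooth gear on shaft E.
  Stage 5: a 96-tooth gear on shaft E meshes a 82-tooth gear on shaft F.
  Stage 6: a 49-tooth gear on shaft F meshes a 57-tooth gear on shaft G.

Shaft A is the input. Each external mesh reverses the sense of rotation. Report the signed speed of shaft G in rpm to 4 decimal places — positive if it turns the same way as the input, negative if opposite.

+129.2252 rpm (same as input, |ω| = 129.2252 rpm)

Stage 1 [31T→74T]: ω = 650.0000×31/74 = 272.2973 rpm, dir flips to −; running = −272.2973
Stage 2 [50T→50T]: ω = 272.2973×50/50 = 272.2973 rpm, dir flips to +; running = +272.2973
Stage 3 [50T→68T]: ω = 272.2973×50/68 = 200.2186 rpm, dir flips to −; running = −200.2186
Stage 4 [59T→92T]: ω = 200.2186×59/92 = 128.4011 rpm, dir flips to +; running = +128.4011
Stage 5 [96T→82T]: ω = 128.4011×96/82 = 150.3232 rpm, dir flips to −; running = −150.3232
Stage 6 [49T→57T]: ω = 150.3232×49/57 = 129.2252 rpm, dir flips to +; running = +129.2252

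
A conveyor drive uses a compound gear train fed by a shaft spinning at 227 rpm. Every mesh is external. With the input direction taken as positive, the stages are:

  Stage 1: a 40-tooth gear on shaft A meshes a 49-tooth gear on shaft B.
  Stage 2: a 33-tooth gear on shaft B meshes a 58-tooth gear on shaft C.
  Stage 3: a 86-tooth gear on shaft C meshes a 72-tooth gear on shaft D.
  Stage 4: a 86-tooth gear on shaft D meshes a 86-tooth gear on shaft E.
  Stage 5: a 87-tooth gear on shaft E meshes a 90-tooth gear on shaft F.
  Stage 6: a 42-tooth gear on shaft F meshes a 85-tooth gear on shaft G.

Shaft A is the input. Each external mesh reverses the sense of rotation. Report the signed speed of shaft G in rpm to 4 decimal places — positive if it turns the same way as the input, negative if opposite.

Stage 1 [40T→49T]: ω = 227.0000×40/49 = 185.3061 rpm, dir flips to −; running = −185.3061
Stage 2 [33T→58T]: ω = 185.3061×33/58 = 105.4328 rpm, dir flips to +; running = +105.4328
Stage 3 [86T→72T]: ω = 105.4328×86/72 = 125.9336 rpm, dir flips to −; running = −125.9336
Stage 4 [86T→86T]: ω = 125.9336×86/86 = 125.9336 rpm, dir flips to +; running = +125.9336
Stage 5 [87T→90T]: ω = 125.9336×87/90 = 121.7358 rpm, dir flips to −; running = −121.7358
Stage 6 [42T→85T]: ω = 121.7358×42/85 = 60.1518 rpm, dir flips to +; running = +60.1518

+60.1518 rpm (same as input, |ω| = 60.1518 rpm)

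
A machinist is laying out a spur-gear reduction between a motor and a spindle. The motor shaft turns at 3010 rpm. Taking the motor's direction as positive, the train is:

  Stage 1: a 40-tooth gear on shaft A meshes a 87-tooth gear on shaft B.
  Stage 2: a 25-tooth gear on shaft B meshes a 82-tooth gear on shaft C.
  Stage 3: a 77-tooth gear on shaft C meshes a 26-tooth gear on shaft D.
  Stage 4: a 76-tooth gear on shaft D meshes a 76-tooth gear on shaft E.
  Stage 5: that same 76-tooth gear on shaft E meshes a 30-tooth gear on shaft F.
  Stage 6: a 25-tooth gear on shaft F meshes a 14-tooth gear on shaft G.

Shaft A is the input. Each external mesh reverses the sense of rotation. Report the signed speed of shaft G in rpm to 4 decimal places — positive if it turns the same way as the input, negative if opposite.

Stage 1 [40T→87T]: ω = 3010.0000×40/87 = 1383.9080 rpm, dir flips to −; running = −1383.9080
Stage 2 [25T→82T]: ω = 1383.9080×25/82 = 421.9232 rpm, dir flips to +; running = +421.9232
Stage 3 [77T→26T]: ω = 421.9232×77/26 = 1249.5417 rpm, dir flips to −; running = −1249.5417
Stage 4 [76T→76T]: ω = 1249.5417×76/76 = 1249.5417 rpm, dir flips to +; running = +1249.5417
Stage 5 [76T→30T]: ω = 1249.5417×76/30 = 3165.5057 rpm, dir flips to −; running = −3165.5057
Stage 6 [25T→14T]: ω = 3165.5057×25/14 = 5652.6888 rpm, dir flips to +; running = +5652.6888

+5652.6888 rpm (same as input, |ω| = 5652.6888 rpm)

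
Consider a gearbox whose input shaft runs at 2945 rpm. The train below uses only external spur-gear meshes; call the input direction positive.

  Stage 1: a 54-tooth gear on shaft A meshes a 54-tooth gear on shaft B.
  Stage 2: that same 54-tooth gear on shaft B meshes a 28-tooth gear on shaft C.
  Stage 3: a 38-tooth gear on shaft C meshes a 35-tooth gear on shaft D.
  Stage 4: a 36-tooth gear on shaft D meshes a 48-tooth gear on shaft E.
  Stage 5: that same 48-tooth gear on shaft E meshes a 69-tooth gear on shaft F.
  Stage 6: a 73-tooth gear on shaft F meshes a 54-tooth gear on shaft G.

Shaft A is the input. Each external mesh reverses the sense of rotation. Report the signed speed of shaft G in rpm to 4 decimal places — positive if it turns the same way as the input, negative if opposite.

+4349.2972 rpm (same as input, |ω| = 4349.2972 rpm)

Stage 1 [54T→54T]: ω = 2945.0000×54/54 = 2945.0000 rpm, dir flips to −; running = −2945.0000
Stage 2 [54T→28T]: ω = 2945.0000×54/28 = 5679.6429 rpm, dir flips to +; running = +5679.6429
Stage 3 [38T→35T]: ω = 5679.6429×38/35 = 6166.4694 rpm, dir flips to −; running = −6166.4694
Stage 4 [36T→48T]: ω = 6166.4694×36/48 = 4624.8520 rpm, dir flips to +; running = +4624.8520
Stage 5 [48T→69T]: ω = 4624.8520×48/69 = 3217.2884 rpm, dir flips to −; running = −3217.2884
Stage 6 [73T→54T]: ω = 3217.2884×73/54 = 4349.2972 rpm, dir flips to +; running = +4349.2972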